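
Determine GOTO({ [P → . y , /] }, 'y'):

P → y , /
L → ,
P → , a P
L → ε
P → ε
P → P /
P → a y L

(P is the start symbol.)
{ [P → y . , /] }

GOTO(I, 'y') = CLOSURE({ [A → αX.β] : [A → α.Xβ] ∈ I, X = 'y' })

Items with dot before 'y', with the dot advanced:
  [P → . y , /] → [P → y . , /]
Closure adds nothing (no advanced item has the dot before a non-terminal).

GOTO = { [P → y . , /] }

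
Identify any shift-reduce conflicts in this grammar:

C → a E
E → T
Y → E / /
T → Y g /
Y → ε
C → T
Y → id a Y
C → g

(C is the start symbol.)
Yes — I0: [Y → .] vs [C → . a E]; I5: [Y → .] vs [Y → . id a Y]; I8: [Y → .] vs [Y → . id a Y]; I10: [Y → id a Y .] vs [T → Y . g /]; I13: [C → a E .] vs [Y → E . / /]

A shift-reduce conflict occurs when an LR(0) state has both:
  - a complete (reduce) item [A → α .] (dot at the end), and
  - a shift item [B → β . c γ] (dot before a terminal).

Augment with C' → C and build the canonical LR(0) collection (I0 = CLOSURE({[C' → . C]}), then GOTO on every symbol after a dot until no new states appear). It has 16 states:
  I0: { [C → . T], [C → . a E], [C → . g], [C' → . C], [E → . T], [T → . Y g /], [Y → . E / /], [Y → . id a Y], [Y → .] }  — shift, reduce
  I1: { [C' → C .] }  — accept
  I2: { [Y → E . / /] }  — shift
  I3: { [C → T .], [E → T .] }  — 2 reduces
  I4: { [T → Y . g /] }  — shift
  I5: { [C → a . E], [E → . T], [T → . Y g /], [Y → . E / /], [Y → . id a Y], [Y → .] }  — shift, reduce
  I6: { [C → g .] }  — reduce
  I7: { [Y → id . a Y] }  — shift
  I8: { [E → . T], [T → . Y g /], [Y → . E / /], [Y → . id a Y], [Y → .], [Y → id a . Y] }  — shift, reduce
  I9: { [E → T .] }  — reduce
  I10: { [T → Y . g /], [Y → id a Y .] }  — shift, reduce
  I11: { [T → Y g . /] }  — shift
  I12: { [T → Y g / .] }  — reduce
  I13: { [C → a E .], [Y → E . / /] }  — shift, reduce
  I14: { [Y → E / . /] }  — shift
  I15: { [Y → E / / .] }  — reduce

I0 contains reduce item [Y → .] and shift items [C → . a E], [C → . g], [Y → . id a Y] — shift-reduce conflict.
I5 contains reduce item [Y → .] and shift item [Y → . id a Y] — shift-reduce conflict.
I8 contains reduce item [Y → .] and shift item [Y → . id a Y] — shift-reduce conflict.
I10 contains reduce item [Y → id a Y .] and shift item [T → Y . g /] — shift-reduce conflict.
I13 contains reduce item [C → a E .] and shift item [Y → E . / /] — shift-reduce conflict.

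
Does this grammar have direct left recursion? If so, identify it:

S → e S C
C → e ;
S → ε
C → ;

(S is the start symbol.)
S → e S C: starts with e
C → e ;: starts with e
S → ε: starts with ε
C → ;: starts with ';'

No direct left recursion found.

Answer: No direct left recursion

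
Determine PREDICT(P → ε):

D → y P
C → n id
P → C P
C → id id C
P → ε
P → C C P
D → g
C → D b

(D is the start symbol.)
PREDICT(P → ε) = (FIRST(RHS) \ {ε}) ∪ (FOLLOW(P) if ε ∈ FIRST(RHS), i.e. RHS ⇒* ε)
The right-hand side is ε (FIRST(ε) = { ε }), so the predict set is FOLLOW(P) = { $, 'b' }
PREDICT(P → ε) = { $, 'b' }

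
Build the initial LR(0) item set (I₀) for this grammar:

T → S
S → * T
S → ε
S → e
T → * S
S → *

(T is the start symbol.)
First, augment the grammar with T' → T
I₀ = CLOSURE({ [T' → . T] }):
  [T' → . T] has the dot before T: add [T → . S], [T → . * S]
  [T → . S] has the dot before S: add [S → . * T], [S → .], [S → . e], [S → . *]
No further items can be added.

I₀ = { [S → . * T], [S → . *], [S → . e], [S → .], [T → . * S], [T → . S], [T' → . T] }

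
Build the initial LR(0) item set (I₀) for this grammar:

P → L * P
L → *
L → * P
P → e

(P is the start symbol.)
First, augment the grammar with P' → P
I₀ = CLOSURE({ [P' → . P] }):
  [P' → . P] has the dot before P: add [P → . L * P], [P → . e]
  [P → . L * P] has the dot before L: add [L → . *], [L → . * P]
No further items can be added.

I₀ = { [L → . * P], [L → . *], [P → . L * P], [P → . e], [P' → . P] }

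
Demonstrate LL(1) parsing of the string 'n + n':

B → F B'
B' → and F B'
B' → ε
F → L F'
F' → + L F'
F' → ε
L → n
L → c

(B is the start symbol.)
Stack is shown with the top on the left.

Stack        Input    Action
----------------------------
B $          n + n $  output B → F B'
F B' $       n + n $  output F → L F'
L F' B' $    n + n $  output L → n
n F' B' $    n + n $  match 'n'
F' B' $      + n $    output F' → + L F'
+ L F' B' $  + n $    match '+'
L F' B' $    n $      output L → n
n F' B' $    n $      match 'n'
F' B' $      $        output F' → ε
B' $         $        output B' → ε
$            $        accept

The string is accepted.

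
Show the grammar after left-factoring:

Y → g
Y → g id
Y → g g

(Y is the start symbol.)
Y → g Y'
Y' → ε
Y' → id
Y' → g

Left-factoring transforms A → αβ₁ | αβ₂ into A → αA' and A' → β₁ | β₂
(α is the longest common prefix among the alternatives). Repeat until
no nonterminal has two alternatives with a common prefix.

Round 1: Y has alternatives sharing prefix 'g'. Introduce Y': Y → g Y'
  Add: Y' → ε
  Add: Y' → id
  Add: Y' → g

No remaining common prefixes — done.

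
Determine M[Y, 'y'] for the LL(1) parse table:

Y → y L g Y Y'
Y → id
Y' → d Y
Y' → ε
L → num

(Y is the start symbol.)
To find M[Y, 'y'], we find productions for Y where 'y' is in the predict set (PREDICT(N → α) = (FIRST(α) \ {ε}) ∪ (FOLLOW(N) if α ⇒* ε)).

Y → y L g Y Y': PREDICT = { 'y' }
  'y' is in predict set, so this production goes in M[Y, 'y']
Y → id: PREDICT = { 'id' }

M[Y, 'y'] = Y → y L g Y Y'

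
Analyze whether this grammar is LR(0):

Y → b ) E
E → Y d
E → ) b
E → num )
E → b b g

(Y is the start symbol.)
Yes, the grammar is LR(0)

A grammar is LR(0) if no state in the canonical LR(0) collection has:
  - both a shift item (dot before a terminal) and a complete item (shift-reduce conflict), or
  - two or more complete items (reduce-reduce conflict; the accept item [Y' → Y .] counts as a complete item here).

Augment with Y' → Y and build the canonical LR(0) collection (I0 = CLOSURE({[Y' → . Y]}), then GOTO on every symbol after a dot until no new states appear). It has 14 states:
  I0: { [Y → . b ) E], [Y' → . Y] }  — shift
  I1: { [Y' → Y .] }  — accept
  I2: { [Y → b . ) E] }  — shift
  I3: { [E → . ) b], [E → . Y d], [E → . b b g], [E → . num )], [Y → . b ) E], [Y → b ) . E] }  — shift
  I4: { [E → ) . b] }  — shift
  I5: { [Y → b ) E .] }  — reduce
  I6: { [E → Y . d] }  — shift
  I7: { [E → b . b g], [Y → b . ) E] }  — shift
  I8: { [E → num . )] }  — shift
  I9: { [E → num ) .] }  — reduce
  I10: { [E → b b . g] }  — shift
  I11: { [E → b b g .] }  — reduce
  I12: { [E → Y d .] }  — reduce
  I13: { [E → ) b .] }  — reduce

Every state is either a pure shift/goto state or contains exactly one complete item and nothing to shift — no conflicts. The grammar is LR(0).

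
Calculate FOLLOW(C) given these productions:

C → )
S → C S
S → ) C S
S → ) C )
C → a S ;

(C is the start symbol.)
To compute FOLLOW(C), find every occurrence of C on a right-hand side N → α C β: add FIRST(β) \ {ε}, and if β is empty or nullable also add FOLLOW(N). Iterate to a fixed point.

C is the start symbol, so $ ∈ FOLLOW(C).
In S → C S: C is followed by S, add FIRST(S) \ {ε} = { ')', 'a' }
In S → ) C S: C is followed by S, add FIRST(S) \ {ε} = { ')', 'a' }
In S → ) C ): C is followed by ')', add FIRST(')') \ {ε} = { ')' }

Taking the union: FOLLOW(C) = { $, ')', 'a' }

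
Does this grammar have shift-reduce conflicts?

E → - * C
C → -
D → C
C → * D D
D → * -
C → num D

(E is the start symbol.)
Augment with E' → E and build the canonical LR(0) collection (I0 = CLOSURE({[E' → . E]}), then GOTO on every symbol after a dot until no new states appear). It has 14 states:
  I0: { [E → . - * C], [E' → . E] }  — shift
  I1: { [E → - . * C] }  — shift
  I2: { [E' → E .] }  — accept
  I3: { [C → . * D D], [C → . -], [C → . num D], [E → - * . C] }  — shift
  I4: { [C → * . D D], [C → . * D D], [C → . -], [C → . num D], [D → . * -], [D → . C] }  — shift
  I5: { [C → - .] }  — reduce
  I6: { [E → - * C .] }  — reduce
  I7: { [C → . * D D], [C → . -], [C → . num D], [C → num . D], [D → . * -], [D → . C] }  — shift
  I8: { [C → * . D D], [C → . * D D], [C → . -], [C → . num D], [D → * . -], [D → . * -], [D → . C] }  — shift
  I9: { [D → C .] }  — reduce
  I10: { [C → num D .] }  — reduce
  I11: { [C → - .], [D → * - .] }  — 2 reduces
  I12: { [C → * D . D], [C → . * D D], [C → . -], [C → . num D], [D → . * -], [D → . C] }  — shift
  I13: { [C → * D D .] }  — reduce

No state contains both a complete item and a shift item.

Answer: No shift-reduce conflicts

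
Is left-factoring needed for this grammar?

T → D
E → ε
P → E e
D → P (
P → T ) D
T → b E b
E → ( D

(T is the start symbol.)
Left-factoring is needed when two productions for the same non-terminal
share a common prefix on the right-hand side.

Productions for T:
  T → D
  T → b E b
Productions for E:
  E → ε
  E → ( D
Productions for P:
  P → E e
  P → T ) D

No common prefixes found.

Answer: No, left-factoring is not needed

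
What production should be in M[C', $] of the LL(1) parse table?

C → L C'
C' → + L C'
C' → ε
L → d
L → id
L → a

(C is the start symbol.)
C' → ε

To find M[C', $], we find productions for C' where $ is in the predict set (PREDICT(N → α) = (FIRST(α) \ {ε}) ∪ (FOLLOW(N) if α ⇒* ε)).

Relevant sets:
  FOLLOW(C') = { $ }

C' → + L C': PREDICT = { '+' }
C' → ε: PREDICT = { $ }
  $ is in predict set, so this production goes in M[C', $]

M[C', $] = C' → ε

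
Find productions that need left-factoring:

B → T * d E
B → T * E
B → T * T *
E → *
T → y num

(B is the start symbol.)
Left-factoring is needed when two productions for the same non-terminal
share a common prefix on the right-hand side.

Productions for B:
  B → T * d E
  B → T * E
  B → T * T *

Found common prefix 'T *' in productions for B

Answer: Yes, B has productions with common prefix 'T *'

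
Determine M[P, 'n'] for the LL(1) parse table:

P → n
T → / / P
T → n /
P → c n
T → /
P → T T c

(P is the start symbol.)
P → n, P → T T c

To find M[P, 'n'], we find productions for P where 'n' is in the predict set (PREDICT(N → α) = (FIRST(α) \ {ε}) ∪ (FOLLOW(N) if α ⇒* ε)).

Relevant sets:
  FIRST(T) = { '/', 'n' }

P → n: PREDICT = { 'n' }
  'n' is in predict set, so this production goes in M[P, 'n']
P → c n: PREDICT = { 'c' }
P → T T c: PREDICT = { '/', 'n' }
  'n' is in predict set, so this production goes in M[P, 'n']

M[P, 'n'] = P → n, P → T T c  (a multiply-defined cell — the grammar is not LL(1))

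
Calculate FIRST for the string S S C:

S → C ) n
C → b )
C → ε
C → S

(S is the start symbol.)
FIRST sets of the non-terminals involved (from the grammar, by fixed-point iteration):
  FIRST(S) = { ')', 'b' }

To compute FIRST(S S C), process the symbols left to right:
Symbol S is a non-terminal. Add FIRST(S) \ {ε} = { ')', 'b' }
S is not nullable (ε ∉ FIRST(S)), so stop here.
FIRST(S S C) = { ')', 'b' }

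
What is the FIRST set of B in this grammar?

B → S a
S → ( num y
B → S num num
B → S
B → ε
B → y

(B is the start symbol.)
To compute FIRST(B), examine every production with B on the left-hand side, reading each right-hand side left to right until a non-nullable symbol is reached.

FIRST sets of the other non-terminals involved (by the same procedure, iterated to a fixed point):
  FIRST(S) = { '(' }

From B → S a:
  - S is a non-terminal: add FIRST(S) \ {ε} = { '(' }
    S is not nullable, so stop
From B → S num num:
  - S is a non-terminal: add FIRST(S) \ {ε} = { '(' }
    S is not nullable, so stop
From B → S:
  - S is a non-terminal: add FIRST(S) \ {ε} = { '(' }
    S is not nullable, so stop
From B → ε:
  - ε-production, so ε ∈ FIRST(B)
From B → y:
  - y is a terminal: add 'y' and stop

Collecting: FIRST(B) = { '(', 'y', ε }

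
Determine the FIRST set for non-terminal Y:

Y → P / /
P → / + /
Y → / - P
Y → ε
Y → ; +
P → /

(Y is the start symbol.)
FIRST sets of the other non-terminals involved (by the same procedure, iterated to a fixed point):
  FIRST(P) = { '/' }

From Y → P / /:
  - P is a non-terminal: add FIRST(P) \ {ε} = { '/' }
    P is not nullable, so stop
From Y → / - P:
  - '/' is a terminal: add '/' and stop
From Y → ε:
  - ε-production, so ε ∈ FIRST(Y)
From Y → ; +:
  - ';' is a terminal: add ';' and stop

Collecting: FIRST(Y) = { '/', ';', ε }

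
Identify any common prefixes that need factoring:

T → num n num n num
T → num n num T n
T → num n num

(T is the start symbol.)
Left-factoring is needed when two productions for the same non-terminal
share a common prefix on the right-hand side.

Productions for T:
  T → num n num n num
  T → num n num T n
  T → num n num

Found common prefix 'num n num' in productions for T

Answer: Yes, T has productions with common prefix 'num n num'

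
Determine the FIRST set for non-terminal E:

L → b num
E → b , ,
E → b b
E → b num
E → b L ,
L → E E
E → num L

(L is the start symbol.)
From E → b , ,:
  - b is a terminal: add 'b' and stop
From E → b b:
  - b is a terminal: add 'b' and stop
From E → b num:
  - b is a terminal: add 'b' and stop
From E → b L ,:
  - b is a terminal: add 'b' and stop
From E → num L:
  - num is a terminal: add 'num' and stop

Collecting: FIRST(E) = { 'b', 'num' }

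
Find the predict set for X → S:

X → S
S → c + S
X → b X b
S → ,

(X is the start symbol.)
{ ',', 'c' }

PREDICT(X → S) = (FIRST(RHS) \ {ε}) ∪ (FOLLOW(X) if ε ∈ FIRST(RHS), i.e. RHS ⇒* ε)
FIRST(S) = { ',', 'c' }
FIRST(S) = { ',', 'c' }
ε ∉ FIRST(S), so FOLLOW(X) is not added.
PREDICT(X → S) = { ',', 'c' }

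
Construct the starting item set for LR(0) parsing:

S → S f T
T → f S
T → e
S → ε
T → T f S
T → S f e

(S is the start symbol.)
First, augment the grammar with S' → S
I₀ = CLOSURE({ [S' → . S] }):
  [S' → . S] has the dot before S: add [S → . S f T], [S → .]
No further items can be added.

I₀ = { [S → . S f T], [S → .], [S' → . S] }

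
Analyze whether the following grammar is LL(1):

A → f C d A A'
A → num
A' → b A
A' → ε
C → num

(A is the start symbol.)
A grammar is LL(1) if for each non-terminal N with multiple productions, the predict sets of those productions are pairwise disjoint, where PREDICT(N → α) = (FIRST(α) \ {ε}) ∪ (FOLLOW(N) if α ⇒* ε).

Relevant sets:
  FOLLOW(A') = { $, 'b' }

For A:
  PREDICT(A → f C d A A') = { 'f' }
  PREDICT(A → num) = { 'num' }
For A':
  PREDICT(A' → b A) = { 'b' }
  PREDICT(A' → ε) = { $, 'b' }
C has a single production, so nothing to check there.

Conflict found: Predict set conflict for A': { 'b' }
The grammar is NOT LL(1).

Answer: No. Predict set conflict for A': { 'b' }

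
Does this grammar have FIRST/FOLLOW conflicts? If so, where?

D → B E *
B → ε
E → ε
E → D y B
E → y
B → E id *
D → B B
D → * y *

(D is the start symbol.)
Yes. D → B E '*' with FOLLOW(D) on { 'y' }; B → E id '*' with FOLLOW(B) on { '*', 'id', 'y' }; E → D y B with FOLLOW(E) on { '*', 'id' }

Nullable non-terminals: B, D, E.
FIRST sets used below: FIRST(E) = { '*', 'id', 'y', ε }, FIRST(B) = { '*', 'id', 'y', ε }, FIRST(D) = { '*', 'id', 'y', ε }

B: nullable alternative(s) B → ε; FOLLOW(B) = { $, '*', 'id', 'y' }
  B → ε: FIRST \ {ε} = { } — this is the only nullable alternative, skip
  B → E id *: FIRST \ {ε} = { '*', 'id', 'y' } — overlaps FOLLOW(B) on { '*', 'id', 'y' }: CONFLICT

D: nullable alternative(s) D → B B; FOLLOW(D) = { $, 'y' }
  D → B E *: FIRST \ {ε} = { '*', 'id', 'y' } — overlaps FOLLOW(D) on { 'y' }: CONFLICT
  D → B B: FIRST \ {ε} = { '*', 'id', 'y' } — this is the only nullable alternative, skip
  D → * y *: FIRST \ {ε} = { '*' } — disjoint from FOLLOW(D)

E: nullable alternative(s) E → ε; FOLLOW(E) = { '*', 'id' }
  E → ε: FIRST \ {ε} = { } — this is the only nullable alternative, skip
  E → D y B: FIRST \ {ε} = { '*', 'id', 'y' } — overlaps FOLLOW(E) on { '*', 'id' }: CONFLICT
  E → y: FIRST \ {ε} = { 'y' } — disjoint from FOLLOW(E)

So the grammar has 3 FIRST/FOLLOW conflicts (marked CONFLICT above).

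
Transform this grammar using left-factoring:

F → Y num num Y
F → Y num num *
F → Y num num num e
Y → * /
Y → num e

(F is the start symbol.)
Left-factoring transforms A → αβ₁ | αβ₂ into A → αA' and A' → β₁ | β₂
(α is the longest common prefix among the alternatives). Repeat until
no nonterminal has two alternatives with a common prefix.

Round 1: F has alternatives sharing prefix 'Y num num'. Introduce F': F → Y num num F'
  Add: F' → Y
  Add: F' → *
  Add: F' → num e

No remaining common prefixes — done.

Resulting grammar:
F → Y num num F'
F' → Y
F' → *
F' → num e
Y → * /
Y → num e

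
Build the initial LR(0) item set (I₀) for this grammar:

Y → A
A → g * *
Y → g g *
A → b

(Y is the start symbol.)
First, augment the grammar with Y' → Y
I₀ = CLOSURE({ [Y' → . Y] }):
  [Y' → . Y] has the dot before Y: add [Y → . A], [Y → . g g *]
  [Y → . A] has the dot before A: add [A → . g * *], [A → . b]
No further items can be added.

I₀ = { [A → . b], [A → . g * *], [Y → . A], [Y → . g g *], [Y' → . Y] }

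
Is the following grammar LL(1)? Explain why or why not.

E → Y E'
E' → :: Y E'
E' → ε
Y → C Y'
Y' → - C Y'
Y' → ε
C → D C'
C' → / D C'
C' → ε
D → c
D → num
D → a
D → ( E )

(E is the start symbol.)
Yes, the grammar is LL(1).

Relevant sets:
  FOLLOW(E') = { $, ')' }
  FOLLOW(Y') = { $, ')', '::' }
  FOLLOW(C') = { $, ')', '-', '::' }

For E':
  PREDICT(E' → :: Y E') = { '::' }
  PREDICT(E' → ε) = { $, ')' }
For Y':
  PREDICT(Y' → '-' C Y') = { '-' }
  PREDICT(Y' → ε) = { $, ')', '::' }
For C':
  PREDICT(C' → '/' D C') = { '/' }
  PREDICT(C' → ε) = { $, ')', '-', '::' }
For D:
  PREDICT(D → c) = { 'c' }
  PREDICT(D → num) = { 'num' }
  PREDICT(D → a) = { 'a' }
  PREDICT(D → '(' E ')') = { '(' }
E, Y, C have a single production, so nothing to check there.

All predict sets are disjoint. The grammar IS LL(1).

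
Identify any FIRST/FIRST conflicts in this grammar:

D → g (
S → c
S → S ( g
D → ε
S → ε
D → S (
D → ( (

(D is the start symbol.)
FIRST sets of the non-terminals at (or reachable through a nullable prefix from) the front of some alternative:
  FIRST(S) = { '(', 'c', ε }

Productions for D:
  D → g (: FIRST = { 'g' }
  D → ε: FIRST = { ε }
  D → S (: FIRST = { '(', 'c' }
  D → ( (: FIRST = { '(' }
Productions for S:
  S → c: FIRST = { 'c' }
  S → S ( g: FIRST = { '(', 'c' }
  S → ε: FIRST = { ε }

Conflict for D: D → S ( and D → ( (
  Overlap: { '(' }
Conflict for S: S → c and S → S ( g
  Overlap: { 'c' }

Answer: Yes. D → S '(' / D → '(' '(' on { '(' }; S → c / S → S '(' g on { 'c' }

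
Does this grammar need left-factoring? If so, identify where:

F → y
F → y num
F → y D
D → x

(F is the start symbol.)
Left-factoring is needed when two productions for the same non-terminal
share a common prefix on the right-hand side.

Productions for F:
  F → y
  F → y num
  F → y D

Found common prefix 'y' in productions for F

Answer: Yes, F has productions with common prefix 'y'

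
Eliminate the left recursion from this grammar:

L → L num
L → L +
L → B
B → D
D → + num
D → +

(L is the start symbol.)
L is directly left-recursive. The standard transformation for
  A → A α₁ | ... | A α_m | β₁ | ... | β_n
is
  A  → β₁ A' | ... | β_n A'
  A' → α₁ A' | ... | α_m A' | ε

L → B becomes L → B L'
L → L num becomes L' → num L'
L → L + becomes L' → + L'
Add L' → ε

Productions for other non-terminals are unchanged:
  B → D
  D → + num
  D → +

Resulting grammar:
L → B L'
L' → num L'
L' → + L'
L' → ε
B → D
D → + num
D → +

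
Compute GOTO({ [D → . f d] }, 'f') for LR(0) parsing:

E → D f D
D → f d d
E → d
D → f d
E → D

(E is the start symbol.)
{ [D → f . d] }

GOTO(I, 'f') = CLOSURE({ [A → αX.β] : [A → α.Xβ] ∈ I, X = 'f' })

Items with dot before 'f', with the dot advanced:
  [D → . f d] → [D → f . d]
Closure adds nothing (no advanced item has the dot before a non-terminal).

GOTO = { [D → f . d] }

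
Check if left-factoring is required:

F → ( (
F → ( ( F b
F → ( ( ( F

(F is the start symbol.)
Yes, F has productions with common prefix '( ('

Left-factoring is needed when two productions for the same non-terminal
share a common prefix on the right-hand side.

Productions for F:
  F → ( (
  F → ( ( F b
  F → ( ( ( F

Found common prefix '( (' in productions for F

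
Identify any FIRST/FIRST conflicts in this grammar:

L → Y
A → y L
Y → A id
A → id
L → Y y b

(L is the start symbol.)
A FIRST/FIRST conflict occurs when two productions N → α and N → β for the same non-terminal have FIRST(α) ∩ FIRST(β) ≠ ∅ (with ε ∈ FIRST of a nullable right-hand side, so two nullable alternatives also conflict).

FIRST sets of the non-terminals at (or reachable through a nullable prefix from) the front of some alternative:
  FIRST(Y) = { 'id', 'y' }

Productions for L:
  L → Y: FIRST = { 'id', 'y' }
  L → Y y b: FIRST = { 'id', 'y' }
Productions for A:
  A → y L: FIRST = { 'y' }
  A → id: FIRST = { 'id' }
Y has only one production, so no FIRST/FIRST conflict is possible there.

Conflict for L: L → Y and L → Y y b
  Overlap: { 'id', 'y' }

Answer: Yes. L → Y / L → Y y b on { 'id', 'y' }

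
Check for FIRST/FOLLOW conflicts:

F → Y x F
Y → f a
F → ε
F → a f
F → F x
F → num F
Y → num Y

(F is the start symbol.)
Yes. F → F x with FOLLOW(F) on { 'x' }

A FIRST/FOLLOW conflict occurs when a non-terminal N has a nullable alternative N → β (β ⇒* ε) and another alternative N → α with FIRST(α) ∩ FOLLOW(N) ≠ ∅: on such a lookahead the parser cannot decide between expanding α and letting N vanish via β.

Nullable non-terminals: F.
FIRST sets used below: FIRST(Y) = { 'f', 'num' }, FIRST(F) = { 'a', 'f', 'num', 'x', ε }

F: nullable alternative(s) F → ε; FOLLOW(F) = { $, 'x' }
  F → Y x F: FIRST \ {ε} = { 'f', 'num' } — disjoint from FOLLOW(F)
  F → ε: FIRST \ {ε} = { } — this is the only nullable alternative, skip
  F → a f: FIRST \ {ε} = { 'a' } — disjoint from FOLLOW(F)
  F → F x: FIRST \ {ε} = { 'a', 'f', 'num', 'x' } — overlaps FOLLOW(F) on { 'x' }: CONFLICT
  F → num F: FIRST \ {ε} = { 'num' } — disjoint from FOLLOW(F)

Y has no nullable alternative, so no FIRST/FOLLOW check is needed there.

So the grammar has 1 FIRST/FOLLOW conflict (marked CONFLICT above).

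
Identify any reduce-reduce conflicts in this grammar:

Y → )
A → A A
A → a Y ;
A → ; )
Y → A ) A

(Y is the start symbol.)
Augment with Y' → Y and build the canonical LR(0) collection (I0 = CLOSURE({[Y' → . Y]}), then GOTO on every symbol after a dot until no new states appear). It has 12 states:
  I0: { [A → . ; )], [A → . A A], [A → . a Y ;], [Y → . )], [Y → . A ) A], [Y' → . Y] }  — shift
  I1: { [Y → ) .] }  — reduce
  I2: { [A → ; . )] }  — shift
  I3: { [A → . ; )], [A → . A A], [A → . a Y ;], [A → A . A], [Y → A . ) A] }  — shift
  I4: { [Y' → Y .] }  — accept
  I5: { [A → . ; )], [A → . A A], [A → . a Y ;], [A → a . Y ;], [Y → . )], [Y → . A ) A] }  — shift
  I6: { [A → a Y . ;] }  — shift
  I7: { [A → a Y ; .] }  — reduce
  I8: { [A → . ; )], [A → . A A], [A → . a Y ;], [Y → A ) . A] }  — shift
  I9: { [A → . ; )], [A → . A A], [A → . a Y ;], [A → A . A], [A → A A .] }  — shift, reduce
  I10: { [A → . ; )], [A → . A A], [A → . a Y ;], [A → A . A], [Y → A ) A .] }  — shift, reduce
  I11: { [A → ; ) .] }  — reduce

No state contains more than one complete item.

Answer: No reduce-reduce conflicts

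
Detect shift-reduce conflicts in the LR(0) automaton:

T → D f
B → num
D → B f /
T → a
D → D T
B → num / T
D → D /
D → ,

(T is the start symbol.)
Augment with T' → T and build the canonical LR(0) collection (I0 = CLOSURE({[T' → . T]}), then GOTO on every symbol after a dot until no new states appear). It has 14 states:
  I0: { [B → . num / T], [B → . num], [D → . ,], [D → . B f /], [D → . D /], [D → . D T], [T → . D f], [T → . a], [T' → . T] }  — shift
  I1: { [D → , .] }  — reduce
  I2: { [D → B . f /] }  — shift
  I3: { [B → . num / T], [B → . num], [D → . ,], [D → . B f /], [D → . D /], [D → . D T], [D → D . /], [D → D . T], [T → . D f], [T → . a], [T → D . f] }  — shift
  I4: { [T' → T .] }  — accept
  I5: { [T → a .] }  — reduce
  I6: { [B → num . / T], [B → num .] }  — shift, reduce
  I7: { [B → . num / T], [B → . num], [B → num / . T], [D → . ,], [D → . B f /], [D → . D /], [D → . D T], [T → . D f], [T → . a] }  — shift
  I8: { [B → num / T .] }  — reduce
  I9: { [D → D / .] }  — reduce
  I10: { [D → D T .] }  — reduce
  I11: { [T → D f .] }  — reduce
  I12: { [D → B f . /] }  — shift
  I13: { [D → B f / .] }  — reduce

I6 contains reduce item [B → num .] and shift item [B → num . / T] — shift-reduce conflict.

Answer: Yes — I6: [B → num .] vs [B → num . / T]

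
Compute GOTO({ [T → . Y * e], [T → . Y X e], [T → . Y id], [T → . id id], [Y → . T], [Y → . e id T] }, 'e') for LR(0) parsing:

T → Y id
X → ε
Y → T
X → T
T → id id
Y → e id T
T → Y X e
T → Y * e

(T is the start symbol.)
GOTO(I, 'e') = CLOSURE({ [A → αX.β] : [A → α.Xβ] ∈ I, X = 'e' })

Items with dot before 'e', with the dot advanced:
  [Y → . e id T] → [Y → e . id T]
Closure adds nothing (no advanced item has the dot before a non-terminal).

GOTO = { [Y → e . id T] }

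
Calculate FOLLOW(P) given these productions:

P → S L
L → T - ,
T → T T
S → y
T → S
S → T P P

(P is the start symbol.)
{ $, '-', 'y' }

P is the start symbol, so $ ∈ FOLLOW(P).
In S → T P P: P is followed by P, add FIRST(P) \ {ε} = { 'y' }
In S → T P P: P is at the end, add FOLLOW(S)

The FOLLOW sets referred to above (computed the same way, to a fixed point):
  FOLLOW(S) = { '-', 'y' }

Taking the union: FOLLOW(P) = { $, '-', 'y' }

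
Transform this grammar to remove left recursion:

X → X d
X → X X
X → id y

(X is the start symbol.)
X is directly left-recursive. The standard transformation for
  A → A α₁ | ... | A α_m | β₁ | ... | β_n
is
  A  → β₁ A' | ... | β_n A'
  A' → α₁ A' | ... | α_m A' | ε

X → id y becomes X → id y X'
X → X d becomes X' → d X'
X → X X becomes X' → X X'
Add X' → ε

Resulting grammar:
X → id y X'
X' → d X'
X' → X X'
X' → ε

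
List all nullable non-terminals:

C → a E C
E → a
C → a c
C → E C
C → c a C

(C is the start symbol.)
None

A non-terminal is nullable if it can derive ε (the empty string): either it has an ε-production, or it has a production whose right-hand side consists entirely of nullable non-terminals.

There are no ε-productions, so no non-terminal can derive ε.
No non-terminals are nullable.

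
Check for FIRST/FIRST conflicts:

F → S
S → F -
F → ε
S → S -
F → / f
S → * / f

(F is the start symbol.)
Yes. F → S / F → '/' f on { '/' }; S → F '-' / S → S '-' on { '*', '-', '/' }; S → F '-' / S → '*' '/' f on { '*' }; S → S '-' / S → '*' '/' f on { '*' }

A FIRST/FIRST conflict occurs when two productions N → α and N → β for the same non-terminal have FIRST(α) ∩ FIRST(β) ≠ ∅ (with ε ∈ FIRST of a nullable right-hand side, so two nullable alternatives also conflict).

FIRST sets of the non-terminals at (or reachable through a nullable prefix from) the front of some alternative:
  FIRST(S) = { '*', '-', '/' }
  FIRST(F) = { '*', '-', '/', ε }

Productions for F:
  F → S: FIRST = { '*', '-', '/' }
  F → ε: FIRST = { ε }
  F → / f: FIRST = { '/' }
Productions for S:
  S → F -: FIRST = { '*', '-', '/' }
  S → S -: FIRST = { '*', '-', '/' }
  S → * / f: FIRST = { '*' }

Conflict for F: F → S and F → / f
  Overlap: { '/' }
Conflict for S: S → F - and S → S -
  Overlap: { '*', '-', '/' }
Conflict for S: S → F - and S → * / f
  Overlap: { '*' }
Conflict for S: S → S - and S → * / f
  Overlap: { '*' }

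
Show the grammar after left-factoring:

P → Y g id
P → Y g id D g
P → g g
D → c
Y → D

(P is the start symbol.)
P → Y g id P'
P' → ε
P' → D g
P → g g
D → c
Y → D

Left-factoring transforms A → αβ₁ | αβ₂ into A → αA' and A' → β₁ | β₂
(α is the longest common prefix among the alternatives). Repeat until
no nonterminal has two alternatives with a common prefix.

Round 1: P has alternatives sharing prefix 'Y g id'. Introduce P': P → Y g id P'
  Add: P' → ε
  Add: P' → D g

No remaining common prefixes — done.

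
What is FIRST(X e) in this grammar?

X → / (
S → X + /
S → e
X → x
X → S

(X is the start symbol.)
FIRST sets of the non-terminals involved (from the grammar, by fixed-point iteration):
  FIRST(X) = { '/', 'e', 'x' }

To compute FIRST(X e), process the symbols left to right:
Symbol X is a non-terminal. Add FIRST(X) \ {ε} = { '/', 'e', 'x' }
X is not nullable (ε ∉ FIRST(X)), so stop here.
FIRST(X e) = { '/', 'e', 'x' }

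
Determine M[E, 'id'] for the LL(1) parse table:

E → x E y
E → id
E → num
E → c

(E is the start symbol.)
E → id

To find M[E, 'id'], we find productions for E where 'id' is in the predict set (PREDICT(N → α) = (FIRST(α) \ {ε}) ∪ (FOLLOW(N) if α ⇒* ε)).

E → x E y: PREDICT = { 'x' }
E → id: PREDICT = { 'id' }
  'id' is in predict set, so this production goes in M[E, 'id']
E → num: PREDICT = { 'num' }
E → c: PREDICT = { 'c' }

M[E, 'id'] = E → id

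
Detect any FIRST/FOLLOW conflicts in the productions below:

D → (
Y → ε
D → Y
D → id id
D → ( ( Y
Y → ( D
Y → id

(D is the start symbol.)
A FIRST/FOLLOW conflict occurs when a non-terminal N has a nullable alternative N → β (β ⇒* ε) and another alternative N → α with FIRST(α) ∩ FOLLOW(N) ≠ ∅: on such a lookahead the parser cannot decide between expanding α and letting N vanish via β.

Nullable non-terminals: D, Y.
FIRST sets used below: FIRST(Y) = { '(', 'id', ε }

D: nullable alternative(s) D → Y; FOLLOW(D) = { $ }
  D → (: FIRST \ {ε} = { '(' } — disjoint from FOLLOW(D)
  D → Y: FIRST \ {ε} = { '(', 'id' } — this is the only nullable alternative, skip
  D → id id: FIRST \ {ε} = { 'id' } — disjoint from FOLLOW(D)
  D → ( ( Y: FIRST \ {ε} = { '(' } — disjoint from FOLLOW(D)

Y: nullable alternative(s) Y → ε; FOLLOW(Y) = { $ }
  Y → ε: FIRST \ {ε} = { } — this is the only nullable alternative, skip
  Y → ( D: FIRST \ {ε} = { '(' } — disjoint from FOLLOW(Y)
  Y → id: FIRST \ {ε} = { 'id' } — disjoint from FOLLOW(Y)

No FIRST/FOLLOW conflicts found.

Answer: No FIRST/FOLLOW conflicts.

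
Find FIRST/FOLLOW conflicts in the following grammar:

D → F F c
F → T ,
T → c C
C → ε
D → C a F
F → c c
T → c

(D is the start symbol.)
A FIRST/FOLLOW conflict occurs when a non-terminal N has a nullable alternative N → β (β ⇒* ε) and another alternative N → α with FIRST(α) ∩ FOLLOW(N) ≠ ∅: on such a lookahead the parser cannot decide between expanding α and letting N vanish via β.

Nullable non-terminals: C.
C has a nullable alternative but only one production, so nothing to check.

D, F, T have no nullable alternative, so no FIRST/FOLLOW check is needed there.

No FIRST/FOLLOW conflicts found.

Answer: No FIRST/FOLLOW conflicts.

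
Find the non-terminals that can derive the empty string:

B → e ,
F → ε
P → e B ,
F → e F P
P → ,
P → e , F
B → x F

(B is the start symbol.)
A non-terminal is nullable if it can derive ε (the empty string): either it has an ε-production, or it has a production whose right-hand side consists entirely of nullable non-terminals.

ε-productions: F → ε
So F is immediately nullable.
No further non-terminal can be added: every production for the remaining non-terminals contains a terminal or a non-nullable non-terminal.
Nullable = { 'F' }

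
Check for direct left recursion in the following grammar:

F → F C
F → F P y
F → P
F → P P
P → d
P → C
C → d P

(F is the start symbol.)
Direct left recursion occurs when N → N α for some non-terminal N (the right-hand side begins with the left-hand side itself).

F → F C: LEFT RECURSIVE (starts with F)
F → F P y: LEFT RECURSIVE (starts with F)
F → P: starts with P
F → P P: starts with P
P → d: starts with d
P → C: starts with C
C → d P: starts with d

The grammar has direct left recursion on: F.

Answer: Yes, F is left-recursive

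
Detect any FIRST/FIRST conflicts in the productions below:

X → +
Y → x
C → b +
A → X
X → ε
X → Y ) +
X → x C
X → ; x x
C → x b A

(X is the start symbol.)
A FIRST/FIRST conflict occurs when two productions N → α and N → β for the same non-terminal have FIRST(α) ∩ FIRST(β) ≠ ∅ (with ε ∈ FIRST of a nullable right-hand side, so two nullable alternatives also conflict).

FIRST sets of the non-terminals at (or reachable through a nullable prefix from) the front of some alternative:
  FIRST(Y) = { 'x' }

Productions for X:
  X → +: FIRST = { '+' }
  X → ε: FIRST = { ε }
  X → Y ) +: FIRST = { 'x' }
  X → x C: FIRST = { 'x' }
  X → ; x x: FIRST = { ';' }
Productions for C:
  C → b +: FIRST = { 'b' }
  C → x b A: FIRST = { 'x' }
Y, A have only one production, so no FIRST/FIRST conflict is possible there.

Conflict for X: X → Y ) + and X → x C
  Overlap: { 'x' }

Answer: Yes. X → Y ')' '+' / X → x C on { 'x' }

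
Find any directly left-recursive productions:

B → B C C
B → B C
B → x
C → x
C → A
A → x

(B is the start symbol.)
Yes, B is left-recursive

Direct left recursion occurs when N → N α for some non-terminal N (the right-hand side begins with the left-hand side itself).

B → B C C: LEFT RECURSIVE (starts with B)
B → B C: LEFT RECURSIVE (starts with B)
B → x: starts with x
C → x: starts with x
C → A: starts with A
A → x: starts with x

The grammar has direct left recursion on: B.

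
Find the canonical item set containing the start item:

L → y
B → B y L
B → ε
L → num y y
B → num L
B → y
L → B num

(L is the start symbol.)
{ [B → . B y L], [B → . num L], [B → . y], [B → .], [L → . B num], [L → . num y y], [L → . y], [L' → . L] }

First, augment the grammar with L' → L
I₀ = CLOSURE({ [L' → . L] }):
  [L' → . L] has the dot before L: add [L → . y], [L → . num y y], [L → . B num]
  [L → . B num] has the dot before B: add [B → . B y L], [B → .], [B → . num L], [B → . y]
No further items can be added.

I₀ = { [B → . B y L], [B → . num L], [B → . y], [B → .], [L → . B num], [L → . num y y], [L → . y], [L' → . L] }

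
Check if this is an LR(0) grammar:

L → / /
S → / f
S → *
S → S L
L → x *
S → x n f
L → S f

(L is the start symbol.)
Augment with L' → L and build the canonical LR(0) collection (I0 = CLOSURE({[L' → . L]}), then GOTO on every symbol after a dot until no new states appear). It has 13 states:
  I0: { [L → . / /], [L → . S f], [L → . x *], [L' → . L], [S → . *], [S → . / f], [S → . S L], [S → . x n f] }  — shift
  I1: { [S → * .] }  — reduce
  I2: { [L → / . /], [S → / . f] }  — shift
  I3: { [L' → L .] }  — accept
  I4: { [L → . / /], [L → . S f], [L → . x *], [L → S . f], [S → . *], [S → . / f], [S → . S L], [S → . x n f], [S → S . L] }  — shift
  I5: { [L → x . *], [S → x . n f] }  — shift
  I6: { [L → x * .] }  — reduce
  I7: { [S → x n . f] }  — shift
  I8: { [S → x n f .] }  — reduce
  I9: { [S → S L .] }  — reduce
  I10: { [L → S f .] }  — reduce
  I11: { [L → / / .] }  — reduce
  I12: { [S → / f .] }  — reduce

Every state is either a pure shift/goto state or contains exactly one complete item and nothing to shift — no conflicts. The grammar is LR(0).

Answer: Yes, the grammar is LR(0)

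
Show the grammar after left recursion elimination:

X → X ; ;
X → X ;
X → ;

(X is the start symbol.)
X is directly left-recursive. The standard transformation for
  A → A α₁ | ... | A α_m | β₁ | ... | β_n
is
  A  → β₁ A' | ... | β_n A'
  A' → α₁ A' | ... | α_m A' | ε

X → ; becomes X → ; X'
X → X ; ; becomes X' → ; ; X'
X → X ; becomes X' → ; X'
Add X' → ε

Resulting grammar:
X → ; X'
X' → ; ; X'
X' → ; X'
X' → ε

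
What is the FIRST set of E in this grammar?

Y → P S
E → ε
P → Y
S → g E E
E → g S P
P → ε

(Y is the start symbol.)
{ 'g', ε }

To compute FIRST(E), examine every production with E on the left-hand side, reading each right-hand side left to right until a non-nullable symbol is reached.

From E → ε:
  - ε-production, so ε ∈ FIRST(E)
From E → g S P:
  - g is a terminal: add 'g' and stop

Collecting: FIRST(E) = { 'g', ε }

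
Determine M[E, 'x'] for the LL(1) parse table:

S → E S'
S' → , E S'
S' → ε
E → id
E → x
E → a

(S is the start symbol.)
E → x

To find M[E, 'x'], we find productions for E where 'x' is in the predict set (PREDICT(N → α) = (FIRST(α) \ {ε}) ∪ (FOLLOW(N) if α ⇒* ε)).

E → id: PREDICT = { 'id' }
E → x: PREDICT = { 'x' }
  'x' is in predict set, so this production goes in M[E, 'x']
E → a: PREDICT = { 'a' }

M[E, 'x'] = E → x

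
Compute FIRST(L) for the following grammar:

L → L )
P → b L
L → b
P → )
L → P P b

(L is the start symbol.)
To compute FIRST(L), examine every production with L on the left-hand side, reading each right-hand side left to right until a non-nullable symbol is reached.

FIRST sets of the other non-terminals involved (by the same procedure, iterated to a fixed point):
  FIRST(P) = { ')', 'b' }

From L → L ):
  - L is the symbol being defined: contributes nothing new
    L is not nullable, so stop
From L → b:
  - b is a terminal: add 'b' and stop
From L → P P b:
  - P is a non-terminal: add FIRST(P) \ {ε} = { ')', 'b' }
    P is not nullable, so stop

Collecting: FIRST(L) = { ')', 'b' }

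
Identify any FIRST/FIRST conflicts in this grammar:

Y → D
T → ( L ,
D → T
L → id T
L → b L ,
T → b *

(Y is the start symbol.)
No FIRST/FIRST conflicts.

A FIRST/FIRST conflict occurs when two productions N → α and N → β for the same non-terminal have FIRST(α) ∩ FIRST(β) ≠ ∅ (with ε ∈ FIRST of a nullable right-hand side, so two nullable alternatives also conflict).

Productions for T:
  T → ( L ,: FIRST = { '(' }
  T → b *: FIRST = { 'b' }
Productions for L:
  L → id T: FIRST = { 'id' }
  L → b L ,: FIRST = { 'b' }
Y, D have only one production, so no FIRST/FIRST conflict is possible there.

All alternatives of each non-terminal have pairwise disjoint FIRST sets.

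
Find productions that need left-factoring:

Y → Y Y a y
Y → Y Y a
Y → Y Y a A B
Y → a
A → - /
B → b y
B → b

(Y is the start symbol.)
Yes, Y has productions with common prefix 'Y Y a'; B has productions with common prefix 'b'

Left-factoring is needed when two productions for the same non-terminal
share a common prefix on the right-hand side.

Productions for Y:
  Y → Y Y a y
  Y → Y Y a
  Y → Y Y a A B
  Y → a
Productions for B:
  B → b y
  B → b

Found common prefix 'Y Y a' in productions for Y
Found common prefix 'b' in productions for B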